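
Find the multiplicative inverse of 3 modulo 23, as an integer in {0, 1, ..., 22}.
3^(−1) ≡ 8 (mod 23)

Apply the extended Euclidean algorithm to (23, 3), tracking rows (r, s, t) with s·23 + t·3 = r. Each division r_prev = q·r_cur + r_new produces the new row as (previous row) − q·(current row):
  row A: (23, 1, 0)   [1·23 + 0·3 = 23]
  row B: (3, 0, 1)   [0·23 + 1·3 = 3]
  23 = 7·3 + 2   → row C = row A − 7·row B = (2, 1, −7)   [check: 1·23 − 7·3 = 2]
  3 = 1·2 + 1   → row D = row B − 1·row C = (1, −1, 8)   [check: −1·23 + 8·3 = 1]
  2 = 2·1 + 0   → remainder 0, stop. gcd = 1 (last nonzero row D).
The gcd is 1, so 3 is invertible mod 23. The last nonzero row gives −1·23 + 8·3 = 1, so t = 8. So 3^(−1) ≡ 8 (mod 23). Verify: 3 · 8 = 24 ≡ 1 (mod 23). ✓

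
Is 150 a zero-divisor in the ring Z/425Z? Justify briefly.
gcd(150, 425) = 25 > 1, so 150 is not a unit in Z/425Z. In Z/nZ every nonzero non-unit is a zero-divisor: explicitly, take b = 425/gcd = 17 ≠ 0 (mod 425); then 150·17 = 2550 = 6·425, i.e. 150·17 ≡ 0 (mod 425). So 150 is a zero-divisor.

Final answer: YES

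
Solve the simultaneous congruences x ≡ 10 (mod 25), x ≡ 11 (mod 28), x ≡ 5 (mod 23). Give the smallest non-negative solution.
x ≡ 235 (mod 16100); the representative in [0, 16100) is 235

The moduli 25, 28, 23 are pairwise coprime, so by the CRT there is a unique solution mod 25·28·23 = 16100.
Solve by successive substitution. Start with x ≡ 10 (mod 25).
  Combine with x ≡ 11 (mod 28): write x = 10 + 25·t and require 10 + 25·t ≡ 11 (mod 28), i.e. 25·t ≡ 11 − 10 ≡ 1 (mod 28). Since 25^(−1) ≡ 9 (mod 28), t ≡ 9·1 ≡ 9 (mod 28). So x ≡ 10 + 25·9 = 235 (mod 700).
  Combine with x ≡ 5 (mod 23): write x = 235 + 700·t and require 235 + 700·t ≡ 5 (mod 23), i.e. 700·t ≡ 5 − 235 ≡ 0 (mod 23). Since 700^(−1) ≡ 7 (mod 23) (700 ≡ 10 (mod 23)), t ≡ 7·0 ≡ 0 (mod 23). So x ≡ 235 + 700·0 = 235 (mod 16100).
Unique solution in [0, 16100): x = 235.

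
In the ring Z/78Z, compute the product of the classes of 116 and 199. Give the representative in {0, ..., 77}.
74

Reduce the factors first: 116 ≡ 38, 199 ≡ 43 (mod 78), so 116 · 199 ≡ 38 · 43 (mod 78). 38 · 43 = 1634. Dividing by 78: 1634 = 20·78 + 74. So (116 · 199) mod 78 = 74.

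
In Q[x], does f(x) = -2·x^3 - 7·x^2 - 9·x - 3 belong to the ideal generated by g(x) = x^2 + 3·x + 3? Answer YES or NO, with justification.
YES

In Q[x] the ideal (g) consists of all multiples of g, so f ∈ (g) iff g | f, i.e. iff the remainder of f on division by g is 0. Divide f by g (g is monic, so eliminate the leading term of the running remainder at each step):
  leading term -2·x^3: subtract (-2·x)·g(x) = -2·x^3 - 6·x^2 - 6·x, leaving -x^2 - 3·x - 3
  leading term -x^2: subtract (-1)·g(x) = -x^2 - 3·x - 3, leaving 0
The remainder is 0, so f(x) = g(x) · h(x) with h(x) = -2·x - 1. Hence g | f, i.e. f ∈ (g).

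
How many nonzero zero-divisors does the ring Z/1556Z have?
Z/1556Z has 779 nonzero zero-divisors

In Z/1556Z each nonzero element is either a unit (gcd with 1556 is 1) or a zero-divisor (gcd > 1). The number of units is φ(1556): factorise 1556 = 2^2 · 389, so φ(1556) = (2^2 − 2^1) · (389 − 1) = 2 · 388 = 776. The nonzero elements number 1556 − 1 = 1555. Hence the nonzero zero-divisors number 1555 − 776 = 779.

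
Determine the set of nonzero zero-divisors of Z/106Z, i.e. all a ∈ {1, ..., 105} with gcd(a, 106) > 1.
nonzero zero-divisors of Z/106Z = {2, 4, 6, 8, 10, 12, 14, 16, 18, 20, 22, 24, 26, 28, 30, 32, 34, 36, 38, 40, 42, 44, 46, 48, 50, 52, 53, 54, 56, 58, 60, 62, 64, 66, 68, 70, 72, 74, 76, 78, 80, 82, 84, 86, 88, 90, 92, 94, 96, 98, 100, 102, 104}

An element a ∈ Z/106Z (with a ≠ 0) is a zero-divisor iff gcd(a, 106) > 1 (because a is a unit precisely when gcd(a, n) = 1, and in Z/nZ every nonzero, non-unit element is a zero-divisor). Scan a = 1, ..., 105 and keep those with gcd(a, 106) > 1:
  gcd(2, 106) = 2, gcd(4, 106) = 2, gcd(6, 106) = 2, gcd(8, 106) = 2, gcd(10, 106) = 2, gcd(12, 106) = 2, gcd(14, 106) = 2, gcd(16, 106) = 2, gcd(18, 106) = 2, gcd(20, 106) = 2, gcd(22, 106) = 2, gcd(24, 106) = 2, gcd(26, 106) = 2, gcd(28, 106) = 2, gcd(30, 106) = 2, gcd(32, 106) = 2, gcd(34, 106) = 2, gcd(36, 106) = 2, gcd(38, 106) = 2, gcd(40, 106) = 2, gcd(42, 106) = 2, gcd(44, 106) = 2, gcd(46, 106) = 2, gcd(48, 106) = 2, gcd(50, 106) = 2, gcd(52, 106) = 2, gcd(53, 106) = 53, gcd(54, 106) = 2, gcd(56, 106) = 2, gcd(58, 106) = 2, gcd(60, 106) = 2, gcd(62, 106) = 2, gcd(64, 106) = 2, gcd(66, 106) = 2, gcd(68, 106) = 2, gcd(70, 106) = 2, gcd(72, 106) = 2, gcd(74, 106) = 2, gcd(76, 106) = 2, gcd(78, 106) = 2, gcd(80, 106) = 2, gcd(82, 106) = 2, gcd(84, 106) = 2, gcd(86, 106) = 2, gcd(88, 106) = 2, gcd(90, 106) = 2, gcd(92, 106) = 2, gcd(94, 106) = 2, gcd(96, 106) = 2, gcd(98, 106) = 2, gcd(100, 106) = 2, gcd(102, 106) = 2, gcd(104, 106) = 2.
All other a ∈ {1, ..., 105} have gcd(a, 106) = 1 and are units. So the nonzero zero-divisors are exactly the 53 values of a appearing in this scan.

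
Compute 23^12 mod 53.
1

Use repeated squaring. Binary(12) = 1100. Walk through the bits of the exponent 12 left-to-right: at each bit after the leading one, square the running value, then multiply by 23 if the bit is 1 (always reducing mod 53):
  bit 1 = 1 (leading): start with 23.
  bit 2 = 1: square 23^2 = 529 ≡ 52; bit is 1, so multiply 52·23 = 1196 ≡ 30 (mod 53).
  bit 3 = 0: square 30^2 = 900 ≡ 52 (mod 53).
  bit 4 = 0: square 52^2 = 2704 ≡ 1 (mod 53).
Final value: 23^12 ≡ 1 (mod 53).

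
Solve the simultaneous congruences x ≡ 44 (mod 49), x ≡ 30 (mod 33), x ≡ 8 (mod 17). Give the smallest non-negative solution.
The moduli 49, 33, 17 are pairwise coprime, so by the CRT there is a unique solution mod 49·33·17 = 27489.
Solve by successive substitution. Start with x ≡ 44 (mod 49).
  Combine with x ≡ 30 (mod 33): write x = 44 + 49·t and require 44 + 49·t ≡ 30 (mod 33), i.e. 49·t ≡ 30 − 44 ≡ 19 (mod 33). Since 49^(−1) ≡ 31 (mod 33) (49 ≡ 16 (mod 33)), t ≡ 31·19 ≡ 28 (mod 33). So x ≡ 44 + 49·28 = 1416 (mod 1617).
  Combine with x ≡ 8 (mod 17): write x = 1416 + 1617·t and require 1416 + 1617·t ≡ 8 (mod 17), i.e. 1617·t ≡ 8 − 1416 ≡ 3 (mod 17). Since 1617^(−1) ≡ 9 (mod 17) (1617 ≡ 2 (mod 17)), t ≡ 9·3 ≡ 10 (mod 17). So x ≡ 1416 + 1617·10 = 17586 (mod 27489).
Unique solution in [0, 27489): x = 17586.

Final answer: x ≡ 17586 (mod 27489); the representative in [0, 27489) is 17586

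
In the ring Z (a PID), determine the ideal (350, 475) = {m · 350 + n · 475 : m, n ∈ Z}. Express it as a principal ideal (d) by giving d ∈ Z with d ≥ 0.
(350, 475) = (25); d = 25

In the PID Z, (a, b) is generated by gcd(a, b). Compute gcd(475, 350) with the extended Euclidean algorithm, tracking rows (r, s, t) with s·475 + t·350 = r:
  row A: (475, 1, 0)   [1·475 + 0·350 = 475]
  row B: (350, 0, 1)   [0·475 + 1·350 = 350]
  475 = 1·350 + 125   → row C = row A − 1·row B = (125, 1, −1)   [check: 1·475 − 1·350 = 125]
  350 = 2·125 + 100   → row D = row B − 2·row C = (100, −2, 3)   [check: −2·475 + 3·350 = 100]
  125 = 1·100 + 25   → row E = row C − 1·row D = (25, 3, −4)   [check: 3·475 − 4·350 = 25]
  100 = 4·25 + 0   → remainder 0, stop. gcd = 25 (last nonzero row E).
So gcd(350, 475) = 25, with Bézout identity 3·475 − 4·350 = 25. Containment (⊇): the Bézout identity exhibits 25 as an element of (350, 475), giving (25) ⊆ (350, 475). Containment (⊆): since 25 | 350 and 25 | 475 (350 = 25·14, 475 = 25·19), every Z-linear combination of 350 and 475 is divisible by 25, so (350, 475) ⊆ (25). Therefore (350, 475) = (25), d = 25.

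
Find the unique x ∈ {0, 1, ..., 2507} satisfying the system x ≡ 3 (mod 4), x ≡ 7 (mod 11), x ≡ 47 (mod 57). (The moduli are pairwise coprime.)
x ≡ 1415 (mod 2508); the representative in [0, 2508) is 1415

The moduli 4, 11, 57 are pairwise coprime, so by the CRT there is a unique solution mod 4·11·57 = 2508.
Solve by successive substitution. Start with x ≡ 3 (mod 4).
  Combine with x ≡ 7 (mod 11): write x = 3 + 4·t and require 3 + 4·t ≡ 7 (mod 11), i.e. 4·t ≡ 7 − 3 ≡ 4 (mod 11). Since 4^(−1) ≡ 3 (mod 11), t ≡ 3·4 ≡ 1 (mod 11). So x ≡ 3 + 4·1 = 7 (mod 44).
  Combine with x ≡ 47 (mod 57): write x = 7 + 44·t and require 7 + 44·t ≡ 47 (mod 57), i.e. 44·t ≡ 47 − 7 ≡ 40 (mod 57). Since 44^(−1) ≡ 35 (mod 57), t ≡ 35·40 ≡ 32 (mod 57). So x ≡ 7 + 44·32 = 1415 (mod 2508).
Unique solution in [0, 2508): x = 1415.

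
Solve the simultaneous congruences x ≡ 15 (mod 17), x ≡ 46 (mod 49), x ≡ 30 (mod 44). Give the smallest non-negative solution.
x ≡ 14550 (mod 36652); the representative in [0, 36652) is 14550

The moduli 17, 49, 44 are pairwise coprime, so by the CRT there is a unique solution mod 17·49·44 = 36652.
Solve by successive substitution. Start with x ≡ 15 (mod 17).
  Combine with x ≡ 46 (mod 49): write x = 15 + 17·t and require 15 + 17·t ≡ 46 (mod 49), i.e. 17·t ≡ 46 − 15 ≡ 31 (mod 49). Since 17^(−1) ≡ 26 (mod 49), t ≡ 26·31 ≡ 22 (mod 49). So x ≡ 15 + 17·22 = 389 (mod 833).
  Combine with x ≡ 30 (mod 44): write x = 389 + 833·t and require 389 + 833·t ≡ 30 (mod 44), i.e. 833·t ≡ 30 − 389 ≡ 37 (mod 44). Since 833^(−1) ≡ 29 (mod 44) (833 ≡ 41 (mod 44)), t ≡ 29·37 ≡ 17 (mod 44). So x ≡ 389 + 833·17 = 14550 (mod 36652).
Unique solution in [0, 36652): x = 14550.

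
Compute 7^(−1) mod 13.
7^(−1) ≡ 2 (mod 13)

Apply the extended Euclidean algorithm to (13, 7), tracking rows (r, s, t) with s·13 + t·7 = r. Each division r_prev = q·r_cur + r_new produces the new row as (previous row) − q·(current row):
  row A: (13, 1, 0)   [1·13 + 0·7 = 13]
  row B: (7, 0, 1)   [0·13 + 1·7 = 7]
  13 = 1·7 + 6   → row C = row A − 1·row B = (6, 1, −1)   [check: 1·13 − 1·7 = 6]
  7 = 1·6 + 1   → row D = row B − 1·row C = (1, −1, 2)   [check: −1·13 + 2·7 = 1]
  6 = 6·1 + 0   → remainder 0, stop. gcd = 1 (last nonzero row D).
The gcd is 1, so 7 is invertible mod 13. The last nonzero row gives −1·13 + 2·7 = 1, so t = 2. So 7^(−1) ≡ 2 (mod 13). Verify: 7 · 2 = 14 ≡ 1 (mod 13). ✓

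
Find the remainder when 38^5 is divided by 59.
Use repeated squaring. Binary(5) = 101. Walk through the bits of the exponent 5 left-to-right: at each bit after the leading one, square the running value, then multiply by 38 if the bit is 1 (always reducing mod 59):
  bit 1 = 1 (leading): start with 38.
  bit 2 = 0: square 38^2 = 1444 ≡ 28 (mod 59).
  bit 3 = 1: square 28^2 = 784 ≡ 17; bit is 1, so multiply 17·38 = 646 ≡ 56 (mod 59).
Final value: 38^5 ≡ 56 (mod 59).

Final answer: 56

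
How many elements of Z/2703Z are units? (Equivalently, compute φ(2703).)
Z/2703Z has φ(2703) = 1664 units

An element a ∈ Z/2703Z is a unit iff gcd(a, 2703) = 1, so the number of units is φ(2703). φ is multiplicative, with φ(p^e) = p^e − p^(e−1). Factorise 2703 = 3 · 17 · 53. Then
  φ(2703) = (3 − 1) · (17 − 1) · (53 − 1) = 2 · 16 · 52 = 1664.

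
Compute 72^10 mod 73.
1

Use repeated squaring. Binary(10) = 1010. Walk through the bits of the exponent 10 left-to-right: at each bit after the leading one, square the running value, then multiply by 72 if the bit is 1 (always reducing mod 73):
  bit 1 = 1 (leading): start with 72.
  bit 2 = 0: square 72^2 = 5184 ≡ 1 (mod 73).
  bit 3 = 1: square 1^2 = 1; bit is 1, so multiply 1·72 = 72 (mod 73).
  bit 4 = 0: square 72^2 = 5184 ≡ 1 (mod 73).
Final value: 72^10 ≡ 1 (mod 73).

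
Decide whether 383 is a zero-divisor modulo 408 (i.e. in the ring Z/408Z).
gcd(383, 408) = 1, so 383 is a unit in Z/408Z (it has a multiplicative inverse). A unit cannot be a zero-divisor: if 383·b ≡ 0 then multiplying both sides by 383^(−1) gives b ≡ 0. So 383 is not a zero-divisor.

Final answer: NO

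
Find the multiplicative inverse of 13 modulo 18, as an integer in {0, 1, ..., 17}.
13^(−1) ≡ 7 (mod 18)

Apply the extended Euclidean algorithm to (18, 13), tracking rows (r, s, t) with s·18 + t·13 = r. Each division r_prev = q·r_cur + r_new produces the new row as (previous row) − q·(current row):
  row A: (18, 1, 0)   [1·18 + 0·13 = 18]
  row B: (13, 0, 1)   [0·18 + 1·13 = 13]
  18 = 1·13 + 5   → row C = row A − 1·row B = (5, 1, −1)   [check: 1·18 − 1·13 = 5]
  13 = 2·5 + 3   → row D = row B − 2·row C = (3, −2, 3)   [check: −2·18 + 3·13 = 3]
  5 = 1·3 + 2   → row E = row C − 1·row D = (2, 3, −4)   [check: 3·18 − 4·13 = 2]
  3 = 1·2 + 1   → row F = row D − 1·row E = (1, −5, 7)   [check: −5·18 + 7·13 = 1]
  2 = 2·1 + 0   → remainder 0, stop. gcd = 1 (last nonzero row F).
The gcd is 1, so 13 is invertible mod 18. The last nonzero row gives −5·18 + 7·13 = 1, so t = 7. So 13^(−1) ≡ 7 (mod 18). Verify: 13 · 7 = 91 ≡ 1 (mod 18). ✓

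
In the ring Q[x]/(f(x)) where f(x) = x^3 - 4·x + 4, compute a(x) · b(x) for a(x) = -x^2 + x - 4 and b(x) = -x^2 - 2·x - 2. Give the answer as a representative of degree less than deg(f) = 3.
First multiply in Q[x] without reducing: a · b = x^4 + x^3 + 4·x^2 + 6·x + 8. Now divide by f(x) = x^3 - 4·x + 4, eliminating the leading term at each step:
  leading term x^4: subtract (x)·f(x) = x^4 - 4·x^2 + 4·x, leaving x^3 + 8·x^2 + 2·x + 8
  leading term x^3: subtract (1)·f(x) = x^3 - 4·x + 4, leaving 8·x^2 + 6·x + 4
The degree is now < 3, so this is the remainder. Hence a · b ≡ 8·x^2 + 6·x + 4 in Q[x]/(f).

Final answer: a · b ≡ 8·x^2 + 6·x + 4 (mod f(x))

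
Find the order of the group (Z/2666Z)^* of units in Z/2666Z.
|(Z/2666Z)^*| = 1260

(Z/2666Z)^* consists of the classes a with gcd(a, 2666) = 1, so its order is φ(2666). φ is multiplicative, with φ(p^e) = p^e − p^(e−1). Factorise 2666 = 2 · 31 · 43. Then
  φ(2666) = (2 − 1) · (31 − 1) · (43 − 1) = 1 · 30 · 42 = 1260.
Thus |(Z/2666Z)^*| = 1260.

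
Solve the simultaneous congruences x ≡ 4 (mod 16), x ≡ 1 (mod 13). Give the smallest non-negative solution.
x ≡ 196 (mod 208); the representative in [0, 208) is 196

The moduli 16, 13 are pairwise coprime, so by the CRT there is a unique solution mod 16·13 = 208.
Solve by successive substitution. Start with x ≡ 4 (mod 16).
  Combine with x ≡ 1 (mod 13): write x = 4 + 16·t and require 4 + 16·t ≡ 1 (mod 13), i.e. 16·t ≡ 1 − 4 ≡ 10 (mod 13). Since 16^(−1) ≡ 9 (mod 13) (16 ≡ 3 (mod 13)), t ≡ 9·10 ≡ 12 (mod 13). So x ≡ 4 + 16·12 = 196 (mod 208).
Unique solution in [0, 208): x = 196.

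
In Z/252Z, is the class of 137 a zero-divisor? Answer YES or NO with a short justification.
NO

gcd(137, 252) = 1, so 137 is a unit in Z/252Z (it has a multiplicative inverse). A unit cannot be a zero-divisor: if 137·b ≡ 0 then multiplying both sides by 137^(−1) gives b ≡ 0. So 137 is not a zero-divisor.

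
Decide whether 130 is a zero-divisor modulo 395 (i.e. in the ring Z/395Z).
gcd(130, 395) = 5 > 1, so 130 is not a unit in Z/395Z. In Z/nZ every nonzero non-unit is a zero-divisor: explicitly, take b = 395/gcd = 79 ≠ 0 (mod 395); then 130·79 = 10270 = 26·395, i.e. 130·79 ≡ 0 (mod 395). So 130 is a zero-divisor.

Final answer: YES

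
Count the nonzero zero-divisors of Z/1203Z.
In Z/1203Z each nonzero element is either a unit (gcd with 1203 is 1) or a zero-divisor (gcd > 1). The number of units is φ(1203): factorise 1203 = 3 · 401, so φ(1203) = (3 − 1) · (401 − 1) = 2 · 400 = 800. The nonzero elements number 1203 − 1 = 1202. Hence the nonzero zero-divisors number 1202 − 800 = 402.

Final answer: Z/1203Z has 402 nonzero zero-divisors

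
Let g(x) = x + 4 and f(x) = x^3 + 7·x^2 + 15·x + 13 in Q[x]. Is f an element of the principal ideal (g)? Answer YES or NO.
In Q[x] the ideal (g) consists of all multiples of g, so f ∈ (g) iff g | f, i.e. iff the remainder of f on division by g is 0. Divide f by g (g is monic, so eliminate the leading term of the running remainder at each step):
  leading term x^3: subtract (x^2)·g(x) = x^3 + 4·x^2, leaving 3·x^2 + 15·x + 13
  leading term 3·x^2: subtract (3·x)·g(x) = 3·x^2 + 12·x, leaving 3·x + 13
  leading term 3·x: subtract (3)·g(x) = 3·x + 12, leaving 1
The remainder r(x) = 1 ≠ 0 (and deg r < deg g), so g ∤ f, i.e. f ∉ (g).

Final answer: NO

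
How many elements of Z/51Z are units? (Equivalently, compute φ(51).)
An element a ∈ Z/51Z is a unit iff gcd(a, 51) = 1, so the number of units is φ(51). φ is multiplicative, with φ(p^e) = p^e − p^(e−1). Factorise 51 = 3 · 17. Then
  φ(51) = (3 − 1) · (17 − 1) = 2 · 16 = 32.

Final answer: Z/51Z has φ(51) = 32 units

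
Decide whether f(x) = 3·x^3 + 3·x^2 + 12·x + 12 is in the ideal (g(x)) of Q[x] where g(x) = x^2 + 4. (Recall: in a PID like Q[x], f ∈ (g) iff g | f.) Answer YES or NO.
In Q[x] the ideal (g) consists of all multiples of g, so f ∈ (g) iff g | f, i.e. iff the remainder of f on division by g is 0. Divide f by g (g is monic, so eliminate the leading term of the running remainder at each step):
  leading term 3·x^3: subtract (3·x)·g(x) = 3·x^3 + 12·x, leaving 3·x^2 + 12
  leading term 3·x^2: subtract (3)·g(x) = 3·x^2 + 12, leaving 0
The remainder is 0, so f(x) = g(x) · h(x) with h(x) = 3·x + 3. Hence g | f, i.e. f ∈ (g).

Final answer: YES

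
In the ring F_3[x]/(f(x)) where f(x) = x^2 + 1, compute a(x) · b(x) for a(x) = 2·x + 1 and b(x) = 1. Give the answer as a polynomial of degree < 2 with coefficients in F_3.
a · b ≡ 2·x + 1 (mod f(x))

Multiply as integer polynomials: a · b = 2·x + 1. Reducing coefficients mod 3: a · b ≡ 2·x + 1. This already has degree < 2, so no reduction by f is needed. Hence a · b ≡ 2·x + 1 in F_3[x]/(f).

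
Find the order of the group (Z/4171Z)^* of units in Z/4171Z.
(Z/4171Z)^* consists of the classes a with gcd(a, 4171) = 1, so its order is φ(4171). φ is multiplicative, with φ(p^e) = p^e − p^(e−1). Factorise 4171 = 43 · 97. Then
  φ(4171) = (43 − 1) · (97 − 1) = 42 · 96 = 4032.
Thus |(Z/4171Z)^*| = 4032.

Final answer: |(Z/4171Z)^*| = 4032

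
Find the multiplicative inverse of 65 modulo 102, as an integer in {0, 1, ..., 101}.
Apply the extended Euclidean algorithm to (102, 65), tracking rows (r, s, t) with s·102 + t·65 = r. Each division r_prev = q·r_cur + r_new produces the new row as (previous row) − q·(current row):
  row A: (102, 1, 0)   [1·102 + 0·65 = 102]
  row B: (65, 0, 1)   [0·102 + 1·65 = 65]
  102 = 1·65 + 37   → row C = row A − 1·row B = (37, 1, −1)   [check: 1·102 − 1·65 = 37]
  65 = 1·37 + 28   → row D = row B − 1·row C = (28, −1, 2)   [check: −1·102 + 2·65 = 28]
  37 = 1·28 + 9   → row E = row C − 1·row D = (9, 2, −3)   [check: 2·102 − 3·65 = 9]
  28 = 3·9 + 1   → row F = row D − 3·row E = (1, −7, 11)   [check: −7·102 + 11·65 = 1]
  9 = 9·1 + 0   → remainder 0, stop. gcd = 1 (last nonzero row F).
The gcd is 1, so 65 is invertible mod 102. The last nonzero row gives −7·102 + 11·65 = 1, so t = 11. So 65^(−1) ≡ 11 (mod 102). Verify: 65 · 11 = 715 ≡ 1 (mod 102). ✓

Final answer: 65^(−1) ≡ 11 (mod 102)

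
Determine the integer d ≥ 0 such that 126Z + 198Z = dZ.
(126, 198) = (18); d = 18

In the PID Z, (a, b) is generated by gcd(a, b). Compute gcd(198, 126) with the extended Euclidean algorithm, tracking rows (r, s, t) with s·198 + t·126 = r:
  row A: (198, 1, 0)   [1·198 + 0·126 = 198]
  row B: (126, 0, 1)   [0·198 + 1·126 = 126]
  198 = 1·126 + 72   → row C = row A − 1·row B = (72, 1, −1)   [check: 1·198 − 1·126 = 72]
  126 = 1·72 + 54   → row D = row B − 1·row C = (54, −1, 2)   [check: −1·198 + 2·126 = 54]
  72 = 1·54 + 18   → row E = row C − 1·row D = (18, 2, −3)   [check: 2·198 − 3·126 = 18]
  54 = 3·18 + 0   → remainder 0, stop. gcd = 18 (last nonzero row E).
So gcd(126, 198) = 18, with Bézout identity 2·198 − 3·126 = 18. Containment (⊇): the Bézout identity exhibits 18 as an element of (126, 198), giving (18) ⊆ (126, 198). Containment (⊆): since 18 | 126 and 18 | 198 (126 = 18·7, 198 = 18·11), every Z-linear combination of 126 and 198 is divisible by 18, so (126, 198) ⊆ (18). Therefore (126, 198) = (18), d = 18.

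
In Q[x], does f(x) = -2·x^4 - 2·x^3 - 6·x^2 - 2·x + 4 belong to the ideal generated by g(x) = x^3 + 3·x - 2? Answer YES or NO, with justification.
In Q[x] the ideal (g) consists of all multiples of g, so f ∈ (g) iff g | f, i.e. iff the remainder of f on division by g is 0. Divide f by g (g is monic, so eliminate the leading term of the running remainder at each step):
  leading term -2·x^4: subtract (-2·x)·g(x) = -2·x^4 - 6·x^2 + 4·x, leaving -2·x^3 - 6·x + 4
  leading term -2·x^3: subtract (-2)·g(x) = -2·x^3 - 6·x + 4, leaving 0
The remainder is 0, so f(x) = g(x) · h(x) with h(x) = -2·x - 2. Hence g | f, i.e. f ∈ (g).

Final answer: YES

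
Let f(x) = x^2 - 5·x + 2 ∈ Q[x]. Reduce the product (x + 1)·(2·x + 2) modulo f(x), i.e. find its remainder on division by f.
a · b ≡ 14·x - 2 (mod f(x))

First multiply in Q[x] without reducing: a · b = 2·x^2 + 4·x + 2. Now divide by f(x) = x^2 - 5·x + 2, eliminating the leading term at each step:
  leading term 2·x^2: subtract (2)·f(x) = 2·x^2 - 10·x + 4, leaving 14·x - 2
The degree is now < 2, so this is the remainder. Hence a · b ≡ 14·x - 2 in Q[x]/(f).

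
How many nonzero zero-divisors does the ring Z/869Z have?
Z/869Z has 88 nonzero zero-divisors

In Z/869Z each nonzero element is either a unit (gcd with 869 is 1) or a zero-divisor (gcd > 1). The number of units is φ(869): factorise 869 = 11 · 79, so φ(869) = (11 − 1) · (79 − 1) = 10 · 78 = 780. The nonzero elements number 869 − 1 = 868. Hence the nonzero zero-divisors number 868 − 780 = 88.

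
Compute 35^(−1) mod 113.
Apply the extended Euclidean algorithm to (113, 35), tracking rows (r, s, t) with s·113 + t·35 = r. Each division r_prev = q·r_cur + r_new produces the new row as (previous row) − q·(current row):
  row A: (113, 1, 0)   [1·113 + 0·35 = 113]
  row B: (35, 0, 1)   [0·113 + 1·35 = 35]
  113 = 3·35 + 8   → row C = row A − 3·row B = (8, 1, −3)   [check: 1·113 − 3·35 = 8]
  35 = 4·8 + 3   → row D = row B − 4·row C = (3, −4, 13)   [check: −4·113 + 13·35 = 3]
  8 = 2·3 + 2   → row E = row C − 2·row D = (2, 9, −29)   [check: 9·113 − 29·35 = 2]
  3 = 1·2 + 1   → row F = row D − 1·row E = (1, −13, 42)   [check: −13·113 + 42·35 = 1]
  2 = 2·1 + 0   → remainder 0, stop. gcd = 1 (last nonzero row F).
The gcd is 1, so 35 is invertible mod 113. The last nonzero row gives −13·113 + 42·35 = 1, so t = 42. So 35^(−1) ≡ 42 (mod 113). Verify: 35 · 42 = 1470 ≡ 1 (mod 113). ✓

Final answer: 35^(−1) ≡ 42 (mod 113)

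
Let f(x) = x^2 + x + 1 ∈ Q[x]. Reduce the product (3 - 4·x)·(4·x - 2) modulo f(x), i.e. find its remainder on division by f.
First multiply in Q[x] without reducing: a · b = -16·x^2 + 20·x - 6. Now divide by f(x) = x^2 + x + 1, eliminating the leading term at each step:
  leading term -16·x^2: subtract (-16)·f(x) = -16·x^2 - 16·x - 16, leaving 36·x + 10
The degree is now < 2, so this is the remainder. Hence a · b ≡ 36·x + 10 in Q[x]/(f).

Final answer: a · b ≡ 36·x + 10 (mod f(x))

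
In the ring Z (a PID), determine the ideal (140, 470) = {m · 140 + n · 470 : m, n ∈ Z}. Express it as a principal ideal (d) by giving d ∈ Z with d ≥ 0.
(140, 470) = (10); d = 10

In the PID Z, (a, b) is generated by gcd(a, b). Compute gcd(470, 140) with the extended Euclidean algorithm, tracking rows (r, s, t) with s·470 + t·140 = r:
  row A: (470, 1, 0)   [1·470 + 0·140 = 470]
  row B: (140, 0, 1)   [0·470 + 1·140 = 140]
  470 = 3·140 + 50   → row C = row A − 3·row B = (50, 1, −3)   [check: 1·470 − 3·140 = 50]
  140 = 2·50 + 40   → row D = row B − 2·row C = (40, −2, 7)   [check: −2·470 + 7·140 = 40]
  50 = 1·40 + 10   → row E = row C − 1·row D = (10, 3, −10)   [check: 3·470 − 10·140 = 10]
  40 = 4·10 + 0   → remainder 0, stop. gcd = 10 (last nonzero row E).
So gcd(140, 470) = 10, with Bézout identity 3·470 − 10·140 = 10. Containment (⊇): the Bézout identity exhibits 10 as an element of (140, 470), giving (10) ⊆ (140, 470). Containment (⊆): since 10 | 140 and 10 | 470 (140 = 10·14, 470 = 10·47), every Z-linear combination of 140 and 470 is divisible by 10, so (140, 470) ⊆ (10). Therefore (140, 470) = (10), d = 10.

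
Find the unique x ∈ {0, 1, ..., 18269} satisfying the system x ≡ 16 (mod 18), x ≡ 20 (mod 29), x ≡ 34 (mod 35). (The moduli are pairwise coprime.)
The moduli 18, 29, 35 are pairwise coprime, so by the CRT there is a unique solution mod 18·29·35 = 18270.
Solve by successive substitution. Start with x ≡ 16 (mod 18).
  Combine with x ≡ 20 (mod 29): write x = 16 + 18·t and require 16 + 18·t ≡ 20 (mod 29), i.e. 18·t ≡ 20 − 16 ≡ 4 (mod 29). Since 18^(−1) ≡ 21 (mod 29), t ≡ 21·4 ≡ 26 (mod 29). So x ≡ 16 + 18·26 = 484 (mod 522).
  Combine with x ≡ 34 (mod 35): write x = 484 + 522·t and require 484 + 522·t ≡ 34 (mod 35), i.e. 522·t ≡ 34 − 484 ≡ 5 (mod 35). Since 522^(−1) ≡ 23 (mod 35) (522 ≡ 32 (mod 35)), t ≡ 23·5 ≡ 10 (mod 35). So x ≡ 484 + 522·10 = 5704 (mod 18270).
Unique solution in [0, 18270): x = 5704.

Final answer: x ≡ 5704 (mod 18270); the representative in [0, 18270) is 5704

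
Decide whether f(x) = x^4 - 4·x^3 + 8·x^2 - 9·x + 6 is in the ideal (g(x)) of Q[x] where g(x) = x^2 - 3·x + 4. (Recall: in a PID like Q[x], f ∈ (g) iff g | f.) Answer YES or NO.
NO

In Q[x] the ideal (g) consists of all multiples of g, so f ∈ (g) iff g | f, i.e. iff the remainder of f on division by g is 0. Divide f by g (g is monic, so eliminate the leading term of the running remainder at each step):
  leading term x^4: subtract (x^2)·g(x) = x^4 - 3·x^3 + 4·x^2, leaving -x^3 + 4·x^2 - 9·x + 6
  leading term -x^3: subtract (-x)·g(x) = -x^3 + 3·x^2 - 4·x, leaving x^2 - 5·x + 6
  leading term x^2: subtract (1)·g(x) = x^2 - 3·x + 4, leaving 2 - 2·x
The remainder r(x) = 2 - 2·x ≠ 0 (and deg r < deg g), so g ∤ f, i.e. f ∉ (g).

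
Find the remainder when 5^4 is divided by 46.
Use repeated squaring. Binary(4) = 100. Walk through the bits of the exponent 4 left-to-right: at each bit after the leading one, square the running value, then multiply by 5 if the bit is 1 (always reducing mod 46):
  bit 1 = 1 (leading): start with 5.
  bit 2 = 0: square 5^2 = 25 (mod 46).
  bit 3 = 0: square 25^2 = 625 ≡ 27 (mod 46).
Final value: 5^4 ≡ 27 (mod 46).

Final answer: 27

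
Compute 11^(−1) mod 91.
11^(−1) ≡ 58 (mod 91)

Apply the extended Euclidean algorithm to (91, 11), tracking rows (r, s, t) with s·91 + t·11 = r. Each division r_prev = q·r_cur + r_new produces the new row as (previous row) − q·(current row):
  row A: (91, 1, 0)   [1·91 + 0·11 = 91]
  row B: (11, 0, 1)   [0·91 + 1·11 = 11]
  91 = 8·11 + 3   → row C = row A − 8·row B = (3, 1, −8)   [check: 1·91 − 8·11 = 3]
  11 = 3·3 + 2   → row D = row B − 3·row C = (2, −3, 25)   [check: −3·91 + 25·11 = 2]
  3 = 1·2 + 1   → row E = row C − 1·row D = (1, 4, −33)   [check: 4·91 − 33·11 = 1]
  2 = 2·1 + 0   → remainder 0, stop. gcd = 1 (last nonzero row E).
The gcd is 1, so 11 is invertible mod 91. The last nonzero row gives 4·91 − 33·11 = 1, so t = −33. So 11^(−1) ≡ −33 ≡ 58 (mod 91). Verify: 11 · 58 = 638 ≡ 1 (mod 91). ✓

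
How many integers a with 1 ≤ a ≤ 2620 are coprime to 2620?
1040

The number of a ∈ {1, ..., 2620} with gcd(a, 2620) = 1 is by definition Euler's totient φ(2620). φ is multiplicative, with φ(p^e) = p^e − p^(e−1). Factorise 2620 = 2^2 · 5 · 131. Then
  φ(2620) = (2^2 − 2^1) · (5 − 1) · (131 − 1) = 2 · 4 · 130 = 1040.
So there are 1040 such integers.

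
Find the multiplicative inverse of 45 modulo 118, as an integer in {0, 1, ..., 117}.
45^(−1) ≡ 21 (mod 118)

Apply the extended Euclidean algorithm to (118, 45), tracking rows (r, s, t) with s·118 + t·45 = r. Each division r_prev = q·r_cur + r_new produces the new row as (previous row) − q·(current row):
  row A: (118, 1, 0)   [1·118 + 0·45 = 118]
  row B: (45, 0, 1)   [0·118 + 1·45 = 45]
  118 = 2·45 + 28   → row C = row A − 2·row B = (28, 1, −2)   [check: 1·118 − 2·45 = 28]
  45 = 1·28 + 17   → row D = row B − 1·row C = (17, −1, 3)   [check: −1·118 + 3·45 = 17]
  28 = 1·17 + 11   → row E = row C − 1·row D = (11, 2, −5)   [check: 2·118 − 5·45 = 11]
  17 = 1·11 + 6   → row F = row D − 1·row E = (6, −3, 8)   [check: −3·118 + 8·45 = 6]
  11 = 1·6 + 5   → row G = row E − 1·row F = (5, 5, −13)   [check: 5·118 − 13·45 = 5]
  6 = 1·5 + 1   → row H = row F − 1·row G = (1, −8, 21)   [check: −8·118 + 21·45 = 1]
  5 = 5·1 + 0   → remainder 0, stop. gcd = 1 (last nonzero row H).
The gcd is 1, so 45 is invertible mod 118. The last nonzero row gives −8·118 + 21·45 = 1, so t = 21. So 45^(−1) ≡ 21 (mod 118). Verify: 45 · 21 = 945 ≡ 1 (mod 118). ✓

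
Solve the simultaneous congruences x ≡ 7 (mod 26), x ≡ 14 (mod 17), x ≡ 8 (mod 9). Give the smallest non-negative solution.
x ≡ 3023 (mod 3978); the representative in [0, 3978) is 3023

The moduli 26, 17, 9 are pairwise coprime, so by the CRT there is a unique solution mod 26·17·9 = 3978.
Solve by successive substitution. Start with x ≡ 7 (mod 26).
  Combine with x ≡ 14 (mod 17): write x = 7 + 26·t and require 7 + 26·t ≡ 14 (mod 17), i.e. 26·t ≡ 14 − 7 ≡ 7 (mod 17). Since 26^(−1) ≡ 2 (mod 17) (26 ≡ 9 (mod 17)), t ≡ 2·7 ≡ 14 (mod 17). So x ≡ 7 + 26·14 = 371 (mod 442).
  Combine with x ≡ 8 (mod 9): write x = 371 + 442·t and require 371 + 442·t ≡ 8 (mod 9), i.e. 442·t ≡ 8 − 371 ≡ 6 (mod 9). Since 442^(−1) ≡ 1 (mod 9) (442 ≡ 1 (mod 9)), t ≡ 1·6 ≡ 6 (mod 9). So x ≡ 371 + 442·6 = 3023 (mod 3978).
Unique solution in [0, 3978): x = 3023.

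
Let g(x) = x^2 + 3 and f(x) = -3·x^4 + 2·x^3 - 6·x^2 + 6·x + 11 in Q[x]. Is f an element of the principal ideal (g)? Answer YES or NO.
NO

In Q[x] the ideal (g) consists of all multiples of g, so f ∈ (g) iff g | f, i.e. iff the remainder of f on division by g is 0. Divide f by g (g is monic, so eliminate the leading term of the running remainder at each step):
  leading term -3·x^4: subtract (-3·x^2)·g(x) = -3·x^4 - 9·x^2, leaving 2·x^3 + 3·x^2 + 6·x + 11
  leading term 2·x^3: subtract (2·x)·g(x) = 2·x^3 + 6·x, leaving 3·x^2 + 11
  leading term 3·x^2: subtract (3)·g(x) = 3·x^2 + 9, leaving 2
The remainder r(x) = 2 ≠ 0 (and deg r < deg g), so g ∤ f, i.e. f ∉ (g).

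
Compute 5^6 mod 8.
1

Use repeated squaring. Binary(6) = 110. Walk through the bits of the exponent 6 left-to-right: at each bit after the leading one, square the running value, then multiply by 5 if the bit is 1 (always reducing mod 8):
  bit 1 = 1 (leading): start with 5.
  bit 2 = 1: square 5^2 = 25 ≡ 1; bit is 1, so multiply 1·5 = 5 (mod 8).
  bit 3 = 0: square 5^2 = 25 ≡ 1 (mod 8).
Final value: 5^6 ≡ 1 (mod 8).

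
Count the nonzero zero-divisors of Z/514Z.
In Z/514Z each nonzero element is either a unit (gcd with 514 is 1) or a zero-divisor (gcd > 1). The number of units is φ(514): factorise 514 = 2 · 257, so φ(514) = (2 − 1) · (257 − 1) = 1 · 256 = 256. The nonzero elements number 514 − 1 = 513. Hence the nonzero zero-divisors number 513 − 256 = 257.

Final answer: Z/514Z has 257 nonzero zero-divisors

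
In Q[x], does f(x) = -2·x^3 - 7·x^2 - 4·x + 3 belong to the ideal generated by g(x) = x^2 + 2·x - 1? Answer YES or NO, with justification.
In Q[x] the ideal (g) consists of all multiples of g, so f ∈ (g) iff g | f, i.e. iff the remainder of f on division by g is 0. Divide f by g (g is monic, so eliminate the leading term of the running remainder at each step):
  leading term -2·x^3: subtract (-2·x)·g(x) = -2·x^3 - 4·x^2 + 2·x, leaving -3·x^2 - 6·x + 3
  leading term -3·x^2: subtract (-3)·g(x) = -3·x^2 - 6·x + 3, leaving 0
The remainder is 0, so f(x) = g(x) · h(x) with h(x) = -2·x - 3. Hence g | f, i.e. f ∈ (g).

Final answer: YES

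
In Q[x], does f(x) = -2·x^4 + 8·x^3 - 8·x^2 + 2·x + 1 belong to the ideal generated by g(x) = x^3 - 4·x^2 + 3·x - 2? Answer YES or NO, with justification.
In Q[x] the ideal (g) consists of all multiples of g, so f ∈ (g) iff g | f, i.e. iff the remainder of f on division by g is 0. Divide f by g (g is monic, so eliminate the leading term of the running remainder at each step):
  leading term -2·x^4: subtract (-2·x)·g(x) = -2·x^4 + 8·x^3 - 6·x^2 + 4·x, leaving -2·x^2 - 2·x + 1
The remainder r(x) = -2·x^2 - 2·x + 1 ≠ 0 (and deg r < deg g), so g ∤ f, i.e. f ∉ (g).

Final answer: NO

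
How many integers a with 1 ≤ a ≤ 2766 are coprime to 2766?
920

The number of a ∈ {1, ..., 2766} with gcd(a, 2766) = 1 is by definition Euler's totient φ(2766). φ is multiplicative, with φ(p^e) = p^e − p^(e−1). Factorise 2766 = 2 · 3 · 461. Then
  φ(2766) = (2 − 1) · (3 − 1) · (461 − 1) = 1 · 2 · 460 = 920.
So there are 920 such integers.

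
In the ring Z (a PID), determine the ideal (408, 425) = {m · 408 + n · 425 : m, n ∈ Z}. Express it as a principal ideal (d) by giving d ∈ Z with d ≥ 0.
(408, 425) = (17); d = 17

In the PID Z, (a, b) is generated by gcd(a, b). Compute gcd(425, 408) with the extended Euclidean algorithm, tracking rows (r, s, t) with s·425 + t·408 = r:
  row A: (425, 1, 0)   [1·425 + 0·408 = 425]
  row B: (408, 0, 1)   [0·425 + 1·408 = 408]
  425 = 1·408 + 17   → row C = row A − 1·row B = (17, 1, −1)   [check: 1·425 − 1·408 = 17]
  408 = 24·17 + 0   → remainder 0, stop. gcd = 17 (last nonzero row C).
So gcd(408, 425) = 17, with Bézout identity 1·425 − 1·408 = 17. Containment (⊇): the Bézout identity exhibits 17 as an element of (408, 425), giving (17) ⊆ (408, 425). Containment (⊆): since 17 | 408 and 17 | 425 (408 = 17·24, 425 = 17·25), every Z-linear combination of 408 and 425 is divisible by 17, so (408, 425) ⊆ (17). Therefore (408, 425) = (17), d = 17.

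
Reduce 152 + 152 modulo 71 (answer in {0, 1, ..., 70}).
Reduce the summands first: 152 ≡ 10, 152 ≡ 10 (mod 71), so 152 + 152 ≡ 10 + 10 (mod 71). 10 + 10 = 20; 20 = 0·71 + 20, so (152 + 152) mod 71 = 20.

Final answer: 20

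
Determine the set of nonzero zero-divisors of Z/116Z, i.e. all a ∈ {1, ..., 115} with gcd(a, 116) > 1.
nonzero zero-divisors of Z/116Z = {2, 4, 6, 8, 10, 12, 14, 16, 18, 20, 22, 24, 26, 28, 29, 30, 32, 34, 36, 38, 40, 42, 44, 46, 48, 50, 52, 54, 56, 58, 60, 62, 64, 66, 68, 70, 72, 74, 76, 78, 80, 82, 84, 86, 87, 88, 90, 92, 94, 96, 98, 100, 102, 104, 106, 108, 110, 112, 114}

An element a ∈ Z/116Z (with a ≠ 0) is a zero-divisor iff gcd(a, 116) > 1 (because a is a unit precisely when gcd(a, n) = 1, and in Z/nZ every nonzero, non-unit element is a zero-divisor). Scan a = 1, ..., 115 and keep those with gcd(a, 116) > 1:
  gcd(2, 116) = 2, gcd(4, 116) = 4, gcd(6, 116) = 2, gcd(8, 116) = 4, gcd(10, 116) = 2, gcd(12, 116) = 4, gcd(14, 116) = 2, gcd(16, 116) = 4, gcd(18, 116) = 2, gcd(20, 116) = 4, gcd(22, 116) = 2, gcd(24, 116) = 4, gcd(26, 116) = 2, gcd(28, 116) = 4, gcd(29, 116) = 29, gcd(30, 116) = 2, gcd(32, 116) = 4, gcd(34, 116) = 2, gcd(36, 116) = 4, gcd(38, 116) = 2, gcd(40, 116) = 4, gcd(42, 116) = 2, gcd(44, 116) = 4, gcd(46, 116) = 2, gcd(48, 116) = 4, gcd(50, 116) = 2, gcd(52, 116) = 4, gcd(54, 116) = 2, gcd(56, 116) = 4, gcd(58, 116) = 58, gcd(60, 116) = 4, gcd(62, 116) = 2, gcd(64, 116) = 4, gcd(66, 116) = 2, gcd(68, 116) = 4, gcd(70, 116) = 2, gcd(72, 116) = 4, gcd(74, 116) = 2, gcd(76, 116) = 4, gcd(78, 116) = 2, gcd(80, 116) = 4, gcd(82, 116) = 2, gcd(84, 116) = 4, gcd(86, 116) = 2, gcd(87, 116) = 29, gcd(88, 116) = 4, gcd(90, 116) = 2, gcd(92, 116) = 4, gcd(94, 116) = 2, gcd(96, 116) = 4, gcd(98, 116) = 2, gcd(100, 116) = 4, gcd(102, 116) = 2, gcd(104, 116) = 4, gcd(106, 116) = 2, gcd(108, 116) = 4, gcd(110, 116) = 2, gcd(112, 116) = 4, gcd(114, 116) = 2.
All other a ∈ {1, ..., 115} have gcd(a, 116) = 1 and are units. So the nonzero zero-divisors are exactly the 59 values of a appearing in this scan.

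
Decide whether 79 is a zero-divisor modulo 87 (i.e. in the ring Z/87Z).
gcd(79, 87) = 1, so 79 is a unit in Z/87Z (it has a multiplicative inverse). A unit cannot be a zero-divisor: if 79·b ≡ 0 then multiplying both sides by 79^(−1) gives b ≡ 0. So 79 is not a zero-divisor.

Final answer: NO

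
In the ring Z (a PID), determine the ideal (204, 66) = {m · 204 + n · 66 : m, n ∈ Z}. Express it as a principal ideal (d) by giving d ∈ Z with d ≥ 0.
(204, 66) = (6); d = 6

In the PID Z, (a, b) is generated by gcd(a, b). Compute gcd(204, 66) with the extended Euclidean algorithm, tracking rows (r, s, t) with s·204 + t·66 = r:
  row A: (204, 1, 0)   [1·204 + 0·66 = 204]
  row B: (66, 0, 1)   [0·204 + 1·66 = 66]
  204 = 3·66 + 6   → row C = row A − 3·row B = (6, 1, −3)   [check: 1·204 − 3·66 = 6]
  66 = 11·6 + 0   → remainder 0, stop. gcd = 6 (last nonzero row C).
So gcd(204, 66) = 6, with Bézout identity 1·204 − 3·66 = 6. Containment (⊇): the Bézout identity exhibits 6 as an element of (204, 66), giving (6) ⊆ (204, 66). Containment (⊆): since 6 | 204 and 6 | 66 (204 = 6·34, 66 = 6·11), every Z-linear combination of 204 and 66 is divisible by 6, so (204, 66) ⊆ (6). Therefore (204, 66) = (6), d = 6.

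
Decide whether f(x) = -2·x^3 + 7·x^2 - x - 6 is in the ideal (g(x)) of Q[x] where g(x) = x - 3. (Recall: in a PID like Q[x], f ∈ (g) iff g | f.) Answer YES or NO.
YES

In Q[x] the ideal (g) consists of all multiples of g, so f ∈ (g) iff g | f, i.e. iff the remainder of f on division by g is 0. Divide f by g (g is monic, so eliminate the leading term of the running remainder at each step):
  leading term -2·x^3: subtract (-2·x^2)·g(x) = -2·x^3 + 6·x^2, leaving x^2 - x - 6
  leading term x^2: subtract (x)·g(x) = x^2 - 3·x, leaving 2·x - 6
  leading term 2·x: subtract (2)·g(x) = 2·x - 6, leaving 0
The remainder is 0, so f(x) = g(x) · h(x) with h(x) = -2·x^2 + x + 2. Hence g | f, i.e. f ∈ (g).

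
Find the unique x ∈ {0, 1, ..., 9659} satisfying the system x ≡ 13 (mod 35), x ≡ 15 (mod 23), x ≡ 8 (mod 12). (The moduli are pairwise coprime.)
The moduli 35, 23, 12 are pairwise coprime, so by the CRT there is a unique solution mod 35·23·12 = 9660.
Solve by successive substitution. Start with x ≡ 13 (mod 35).
  Combine with x ≡ 15 (mod 23): write x = 13 + 35·t and require 13 + 35·t ≡ 15 (mod 23), i.e. 35·t ≡ 15 − 13 ≡ 2 (mod 23). Since 35^(−1) ≡ 2 (mod 23) (35 ≡ 12 (mod 23)), t ≡ 2·2 ≡ 4 (mod 23). So x ≡ 13 + 35·4 = 153 (mod 805).
  Combine with x ≡ 8 (mod 12): write x = 153 + 805·t and require 153 + 805·t ≡ 8 (mod 12), i.e. 805·t ≡ 8 − 153 ≡ 11 (mod 12). Since 805^(−1) ≡ 1 (mod 12) (805 ≡ 1 (mod 12)), t ≡ 1·11 ≡ 11 (mod 12). So x ≡ 153 + 805·11 = 9008 (mod 9660).
Unique solution in [0, 9660): x = 9008.

Final answer: x ≡ 9008 (mod 9660); the representative in [0, 9660) is 9008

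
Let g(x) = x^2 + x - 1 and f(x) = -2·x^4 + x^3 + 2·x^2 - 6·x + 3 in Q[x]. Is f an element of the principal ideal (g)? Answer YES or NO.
In Q[x] the ideal (g) consists of all multiples of g, so f ∈ (g) iff g | f, i.e. iff the remainder of f on division by g is 0. Divide f by g (g is monic, so eliminate the leading term of the running remainder at each step):
  leading term -2·x^4: subtract (-2·x^2)·g(x) = -2·x^4 - 2·x^3 + 2·x^2, leaving 3·x^3 - 6·x + 3
  leading term 3·x^3: subtract (3·x)·g(x) = 3·x^3 + 3·x^2 - 3·x, leaving -3·x^2 - 3·x + 3
  leading term -3·x^2: subtract (-3)·g(x) = -3·x^2 - 3·x + 3, leaving 0
The remainder is 0, so f(x) = g(x) · h(x) with h(x) = -2·x^2 + 3·x - 3. Hence g | f, i.e. f ∈ (g).

Final answer: YES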